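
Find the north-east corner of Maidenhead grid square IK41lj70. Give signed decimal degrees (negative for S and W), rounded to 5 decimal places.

Field I=8, K=10: +8·20° lon, +10·10° lat → SW at lon -20°, lat 10°.
Square 4, 1: +4·2° lon, +1·1° lat → SW at lon -12°, lat 11°.
Subsquare l=11, j=9: +11·0.0833333° lon, +9·0.0416667° lat → SW at lon -11.0833°, lat 11.375°.
Extended square 7, 0: +7·0.00833333° lon, +0·0.00416667° lat → SW at lon -11.025°, lat 11.375°.
Cell spans 0.00833333° lon × 0.00416667° lat. NE corner is SW corner plus one full cell.
latitude 11.37917, longitude -11.01667.

11.37917, -11.01667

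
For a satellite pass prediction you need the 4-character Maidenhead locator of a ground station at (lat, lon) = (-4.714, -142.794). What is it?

BI85

Offset from 180°W / 90°S: lon 37.21°, lat 85.29°.
Field: lon ⌊37.21/20⌋ = 1 → B; lat ⌊85.29/10⌋ = 8 → I.
Square: lon ⌊17.21/2⌋ = 8; lat ⌊5.29/1⌋ = 5.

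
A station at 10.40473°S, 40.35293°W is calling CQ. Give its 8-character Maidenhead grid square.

Add 180° to longitude and 90° to latitude: 139.64707, 79.59527.
Field: lon ⌊139.64707/20⌋ = 6 → G; lat ⌊79.59527/10⌋ = 7 → H.
Square: lon ⌊19.64707/2⌋ = 9; lat ⌊9.59527/1⌋ = 9.
Subsquare: lon ⌊1.64707/0.0833333⌋ = 19 → t; lat ⌊0.59527/0.0416667⌋ = 14 → o.
Extended square: lon ⌊0.06374/0.00833333⌋ = 7; lat ⌊0.01194/0.00416667⌋ = 2.

GH99to72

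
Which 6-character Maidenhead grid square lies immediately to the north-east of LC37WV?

LC37xw

Longitude subsquare w = 22; +1 → 23 = x.
Latitude subsquare v = 21; +1 → 22 = w.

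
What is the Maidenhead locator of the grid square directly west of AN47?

AN37

Longitude square 4; −1 → 3.
The latitude characters are unchanged.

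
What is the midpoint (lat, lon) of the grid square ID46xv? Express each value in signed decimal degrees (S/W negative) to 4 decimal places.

Field I=8, D=3: +8·20° lon, +3·10° lat → SW at lon -20°, lat -60°.
Square 4, 6: +4·2° lon, +6·1° lat → SW at lon -12°, lat -54°.
Subsquare x=23, v=21: +23·0.0833333° lon, +21·0.0416667° lat → SW at lon -10.0833°, lat -53.125°.
Cell spans 0.0833333° lon × 0.0416667° lat. Centre is SW corner plus half of each.
latitude -53.1042, longitude -10.0417.

-53.1042, -10.0417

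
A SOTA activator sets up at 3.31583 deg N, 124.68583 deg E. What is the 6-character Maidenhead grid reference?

Shift to the Maidenhead origin (180°W, 90°S): lon 304.6858, lat 93.3158.
Field: lon ⌊304.6858/20⌋ = 15 → P; lat ⌊93.3158/10⌋ = 9 → J.
Square: lon ⌊4.6858/2⌋ = 2; lat ⌊3.3158/1⌋ = 3.
Subsquare: lon ⌊0.6858/0.0833333⌋ = 8 → i; lat ⌊0.3158/0.0416667⌋ = 7 → h.

PJ23ih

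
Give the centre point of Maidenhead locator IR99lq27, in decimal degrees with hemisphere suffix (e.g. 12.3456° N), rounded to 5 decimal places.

89.69792° N, 1.06250° W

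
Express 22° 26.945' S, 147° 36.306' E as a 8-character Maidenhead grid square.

QG37tn22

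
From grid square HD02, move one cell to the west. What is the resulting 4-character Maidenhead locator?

Longitude square 0; −1 → -1, wraps to 9, carry into field.
Longitude field H = 7; −1 → 6 = G.
The latitude characters are unchanged.

GD92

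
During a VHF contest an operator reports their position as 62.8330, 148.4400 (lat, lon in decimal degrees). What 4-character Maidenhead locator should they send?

Shift to the Maidenhead origin (180°W, 90°S): lon 328.44, lat 152.83.
Field: 328.44/20 → 16 → Q, 152.83/10 → 15 → P; chars QP.
Square: 8.44/2 → 4, 2.83/1 → 2; chars 42.

QP42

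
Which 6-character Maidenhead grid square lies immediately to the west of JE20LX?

JE20kx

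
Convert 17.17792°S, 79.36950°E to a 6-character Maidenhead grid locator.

MH92qt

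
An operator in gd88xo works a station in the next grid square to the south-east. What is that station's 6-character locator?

Longitude subsquare x = 23; +1 → 24, wraps to 0 = a, carry into square.
Longitude square 8; +1 → 9.
Latitude subsquare o = 14; −1 → 13 = n.

GD98an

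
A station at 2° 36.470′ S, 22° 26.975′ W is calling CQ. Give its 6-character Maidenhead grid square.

HI87sj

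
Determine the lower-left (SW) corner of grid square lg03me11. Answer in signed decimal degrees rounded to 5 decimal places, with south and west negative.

-26.82917, 41.00833

Field L=11, G=6: +11·20° lon, +6·10° lat → SW at lon 40°, lat -30°.
Square 0, 3: +0·2° lon, +3·1° lat → SW at lon 40°, lat -27°.
Subsquare m=12, e=4: +12·0.0833333° lon, +4·0.0416667° lat → SW at lon 41°, lat -26.8333°.
Extended square 1, 1: +1·0.00833333° lon, +1·0.00416667° lat → SW at lon 41.0083°, lat -26.8292°.
latitude -26.82917, longitude 41.00833.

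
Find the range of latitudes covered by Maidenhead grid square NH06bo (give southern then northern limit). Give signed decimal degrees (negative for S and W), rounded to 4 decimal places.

Field N=13, H=7: +13·20° lon, +7·10° lat → SW at lon 80°, lat -20°.
Square 0, 6: +0·2° lon, +6·1° lat → SW at lon 80°, lat -14°.
Subsquare b=1, o=14: +1·0.0833333° lon, +14·0.0416667° lat → SW at lon 80.0833°, lat -13.4167°.
Cell spans 0.0833333° lon × 0.0416667° lat.
south -13.4167, north -13.3750.

-13.4167, -13.3750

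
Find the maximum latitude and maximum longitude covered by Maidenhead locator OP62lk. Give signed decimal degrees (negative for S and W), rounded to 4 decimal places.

Field O=14, P=15: +14·20° lon, +15·10° lat → SW at lon 100°, lat 60°.
Square 6, 2: +6·2° lon, +2·1° lat → SW at lon 112°, lat 62°.
Subsquare l=11, k=10: +11·0.0833333° lon, +10·0.0416667° lat → SW at lon 112.917°, lat 62.4167°.
Cell spans 0.0833333° lon × 0.0416667° lat. NE corner is SW corner plus one full cell.
latitude 62.4583, longitude 113.0000.

62.4583, 113.0000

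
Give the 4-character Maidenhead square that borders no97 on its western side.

NO87

Longitude square 9; −1 → 8.
The latitude characters are unchanged.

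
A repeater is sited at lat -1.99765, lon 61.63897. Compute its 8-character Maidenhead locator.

MI08ta60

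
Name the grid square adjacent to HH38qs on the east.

HH38rs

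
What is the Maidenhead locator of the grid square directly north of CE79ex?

Latitude subsquare x = 23; +1 → 24, wraps to 0 = a, carry into square.
Latitude square 9; +1 → 10, wraps to 0, carry into field.
Latitude field E = 4; +1 → 5 = F.
The longitude characters are unchanged.

CF70ea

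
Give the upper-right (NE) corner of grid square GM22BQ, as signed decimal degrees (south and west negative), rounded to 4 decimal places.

32.7083, -55.8333

Field G=6, M=12: +6·20° lon, +12·10° lat → SW at lon -60°, lat 30°.
Square 2, 2: +2·2° lon, +2·1° lat → SW at lon -56°, lat 32°.
Subsquare b=1, q=16: +1·0.0833333° lon, +16·0.0416667° lat → SW at lon -55.9167°, lat 32.6667°.
Cell spans 0.0833333° lon × 0.0416667° lat. NE corner is SW corner plus one full cell.
latitude 32.7083, longitude -55.8333.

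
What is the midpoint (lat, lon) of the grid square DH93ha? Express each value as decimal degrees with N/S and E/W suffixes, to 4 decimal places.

16.9792° S, 101.3750° W

Field D=3, H=7: +3·20° lon, +7·10° lat → SW at lon -120°, lat -20°.
Square 9, 3: +9·2° lon, +3·1° lat → SW at lon -102°, lat -17°.
Subsquare h=7, a=0: +7·0.0833333° lon, +0·0.0416667° lat → SW at lon -101.417°, lat -17°.
Cell spans 0.0833333° lon × 0.0416667° lat. Centre is SW corner plus half of each.
latitude 16.9792° S, longitude 101.3750° W.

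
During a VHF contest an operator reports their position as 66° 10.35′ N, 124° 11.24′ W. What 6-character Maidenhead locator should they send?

CP76ve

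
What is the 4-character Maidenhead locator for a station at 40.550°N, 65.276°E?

MN20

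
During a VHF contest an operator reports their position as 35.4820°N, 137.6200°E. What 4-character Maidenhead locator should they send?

Shift to the Maidenhead origin (180°W, 90°S): lon 317.62, lat 125.48.
Field: lon ⌊317.62/20⌋ = 15 → P; lat ⌊125.48/10⌋ = 12 → M.
Square: lon ⌊17.62/2⌋ = 8; lat ⌊5.48/1⌋ = 5.

PM85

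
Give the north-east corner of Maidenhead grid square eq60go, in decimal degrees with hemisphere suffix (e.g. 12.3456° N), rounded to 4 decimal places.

70.6250° N, 87.4167° W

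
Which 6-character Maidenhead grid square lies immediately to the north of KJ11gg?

KJ11gh

Latitude subsquare g = 6; +1 → 7 = h.
The longitude characters are unchanged.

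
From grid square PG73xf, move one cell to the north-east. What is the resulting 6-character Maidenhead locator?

PG83ag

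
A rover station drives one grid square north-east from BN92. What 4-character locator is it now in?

Longitude square 9; +1 → 10, wraps to 0, carry into field.
Longitude field B = 1; +1 → 2 = C.
Latitude square 2; +1 → 3.

CN03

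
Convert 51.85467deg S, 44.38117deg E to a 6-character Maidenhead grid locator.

LD28ed

Offset from 180°W / 90°S: lon 224.3812°, lat 38.1453°.
Field: lon ⌊224.3812/20⌋ = 11 → L; lat ⌊38.1453/10⌋ = 3 → D.
Square: lon ⌊4.3812/2⌋ = 2; lat ⌊8.1453/1⌋ = 8.
Subsquare: lon ⌊0.3812/0.0833333⌋ = 4 → e; lat ⌊0.1453/0.0416667⌋ = 3 → d.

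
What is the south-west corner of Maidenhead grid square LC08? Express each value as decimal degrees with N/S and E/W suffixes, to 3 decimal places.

62.000° S, 40.000° E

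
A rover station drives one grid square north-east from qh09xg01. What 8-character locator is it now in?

QH09xg12

Longitude extended square 0; +1 → 1.
Latitude extended square 1; +1 → 2.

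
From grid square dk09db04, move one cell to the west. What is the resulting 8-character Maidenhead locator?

Longitude extended square 0; −1 → -1, wraps to 9, carry into subsquare.
Longitude subsquare d = 3; −1 → 2 = c.
The latitude characters are unchanged.

DK09cb94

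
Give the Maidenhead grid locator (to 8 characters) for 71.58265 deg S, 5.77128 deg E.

Offset from 180°W / 90°S: lon 185.77128°, lat 18.41735°.
Field (20°×10°, letters A–R): 185.77128/20 → 9 → J, 18.41735/10 → 1 → B; chars JB.
Square (2°×1°, digits 0–9): 5.77128/2 → 2, 8.41735/1 → 8; chars 28.
Subsquare (5′×2.5′, letters a–x): 1.77128/0.0833333 → 21 → v, 0.41735/0.0416667 → 10 → k; chars vk.
Extended square (30″×15″, digits 0–9): 0.02128/0.00833333 → 2, 0.00068/0.00416667 → 0; chars 20.

JB28vk20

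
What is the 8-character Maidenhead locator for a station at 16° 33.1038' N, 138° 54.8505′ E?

PK96kn92

Offset from 180°W / 90°S: lon 318.91418°, lat 106.55173°.
Field (20°×10°, letters A–R): 318.91418/20 → 15 → P, 106.55173/10 → 10 → K; chars PK.
Square (2°×1°, digits 0–9): 18.91418/2 → 9, 6.55173/1 → 6; chars 96.
Subsquare (5′×2.5′, letters a–x): 0.91418/0.0833333 → 10 → k, 0.55173/0.0416667 → 13 → n; chars kn.
Extended square (30″×15″, digits 0–9): 0.08084/0.00833333 → 9, 0.01006/0.00416667 → 2; chars 92.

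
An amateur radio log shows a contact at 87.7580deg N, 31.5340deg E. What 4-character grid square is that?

KR57

Shift to the Maidenhead origin (180°W, 90°S): lon 211.53, lat 177.76.
Field: lon ⌊211.53/20⌋ = 10 → K; lat ⌊177.76/10⌋ = 17 → R.
Square: lon ⌊11.53/2⌋ = 5; lat ⌊7.76/1⌋ = 7.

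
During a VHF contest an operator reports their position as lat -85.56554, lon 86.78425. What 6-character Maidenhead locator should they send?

NA34jk

Shift to the Maidenhead origin (180°W, 90°S): lon 266.7842, lat 4.4345.
Field: 266.7842/20 → 13 → N, 4.4345/10 → 0 → A; chars NA.
Square: 6.7842/2 → 3, 4.4345/1 → 4; chars 34.
Subsquare: 0.7842/0.0833333 → 9 → j, 0.4345/0.0416667 → 10 → k; chars jk.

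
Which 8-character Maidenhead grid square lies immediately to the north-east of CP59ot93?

Longitude extended square 9; +1 → 10, wraps to 0, carry into subsquare.
Longitude subsquare o = 14; +1 → 15 = p.
Latitude extended square 3; +1 → 4.

CP59pt04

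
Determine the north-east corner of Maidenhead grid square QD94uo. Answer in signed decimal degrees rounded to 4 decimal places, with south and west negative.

-55.3750, 159.7500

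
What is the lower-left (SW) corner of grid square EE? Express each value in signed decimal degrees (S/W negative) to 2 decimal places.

-50.00, -100.00

Field E=4, E=4: +4·20° lon, +4·10° lat → SW at lon -100°, lat -50°.
latitude -50.00, longitude -100.00.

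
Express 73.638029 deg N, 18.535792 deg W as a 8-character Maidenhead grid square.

Add 180° to longitude and 90° to latitude: 161.46421, 163.63803.
Field (20°×10°, letters A–R): lon ⌊161.46421/20⌋ = 8 → I; lat ⌊163.63803/10⌋ = 16 → Q.
Square (2°×1°, digits 0–9): lon ⌊1.46421/2⌋ = 0; lat ⌊3.63803/1⌋ = 3.
Subsquare (5′×2.5′, letters a–x): lon ⌊1.46421/0.0833333⌋ = 17 → r; lat ⌊0.63803/0.0416667⌋ = 15 → p.
Extended square (30″×15″, digits 0–9): lon ⌊0.04754/0.00833333⌋ = 5; lat ⌊0.01303/0.00416667⌋ = 3.

IQ03rp53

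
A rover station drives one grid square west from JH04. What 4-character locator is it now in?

IH94

Longitude square 0; −1 → -1, wraps to 9, carry into field.
Longitude field J = 9; −1 → 8 = I.
The latitude characters are unchanged.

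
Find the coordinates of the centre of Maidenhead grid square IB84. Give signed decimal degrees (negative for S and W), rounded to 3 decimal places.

-75.500, -3.000

Field I=8, B=1: +8·20° lon, +1·10° lat → SW at lon -20°, lat -80°.
Square 8, 4: +8·2° lon, +4·1° lat → SW at lon -4°, lat -76°.
Cell spans 2° lon × 1° lat. Centre is SW corner plus half of each.
latitude -75.500, longitude -3.000.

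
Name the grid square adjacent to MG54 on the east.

Longitude square 5; +1 → 6.
The latitude characters are unchanged.

MG64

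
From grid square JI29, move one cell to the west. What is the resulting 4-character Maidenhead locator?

JI19

Longitude square 2; −1 → 1.
The latitude characters are unchanged.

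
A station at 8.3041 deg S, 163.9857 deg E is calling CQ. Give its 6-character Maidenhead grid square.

RI11xq

Add 180° to longitude and 90° to latitude: 343.9857, 81.6959.
Field: lon ⌊343.9857/20⌋ = 17 → R; lat ⌊81.6959/10⌋ = 8 → I.
Square: lon ⌊3.9857/2⌋ = 1; lat ⌊1.6959/1⌋ = 1.
Subsquare: lon ⌊1.9857/0.0833333⌋ = 23 → x; lat ⌊0.6959/0.0416667⌋ = 16 → q.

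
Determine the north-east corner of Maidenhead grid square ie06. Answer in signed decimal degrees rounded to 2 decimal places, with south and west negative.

-43.00, -18.00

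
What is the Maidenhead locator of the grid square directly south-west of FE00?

ED99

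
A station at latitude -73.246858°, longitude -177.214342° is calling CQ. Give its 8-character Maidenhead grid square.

AB16js40

Offset from 180°W / 90°S: lon 2.78566°, lat 16.75314°.
Field: 2.78566/20 → 0 → A, 16.75314/10 → 1 → B; chars AB.
Square: 2.78566/2 → 1, 6.75314/1 → 6; chars 16.
Subsquare: 0.78566/0.0833333 → 9 → j, 0.75314/0.0416667 → 18 → s; chars js.
Extended square: 0.03566/0.00833333 → 4, 0.00314/0.00416667 → 0; chars 40.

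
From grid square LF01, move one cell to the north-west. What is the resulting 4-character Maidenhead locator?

Longitude square 0; −1 → -1, wraps to 9, carry into field.
Longitude field L = 11; −1 → 10 = K.
Latitude square 1; +1 → 2.

KF92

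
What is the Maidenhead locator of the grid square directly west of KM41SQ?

Longitude subsquare s = 18; −1 → 17 = r.
The latitude characters are unchanged.

KM41rq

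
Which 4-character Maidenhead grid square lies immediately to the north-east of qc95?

Longitude square 9; +1 → 10, wraps to 0, carry into field.
Longitude field Q = 16; +1 → 17 = R.
Latitude square 5; +1 → 6.

RC06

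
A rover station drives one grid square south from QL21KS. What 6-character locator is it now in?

QL21kr

Latitude subsquare s = 18; −1 → 17 = r.
The longitude characters are unchanged.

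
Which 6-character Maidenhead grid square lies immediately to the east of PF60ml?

Longitude subsquare m = 12; +1 → 13 = n.
The latitude characters are unchanged.

PF60nl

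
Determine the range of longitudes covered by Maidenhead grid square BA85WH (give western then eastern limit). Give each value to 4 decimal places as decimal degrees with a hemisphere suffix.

Field B=1, A=0: +1·20° lon, +0·10° lat → SW at lon -160°, lat -90°.
Square 8, 5: +8·2° lon, +5·1° lat → SW at lon -144°, lat -85°.
Subsquare w=22, h=7: +22·0.0833333° lon, +7·0.0416667° lat → SW at lon -142.167°, lat -84.7083°.
Cell spans 0.0833333° lon × 0.0416667° lat.
west 142.1667° W, east 142.0833° W.

142.1667° W, 142.0833° W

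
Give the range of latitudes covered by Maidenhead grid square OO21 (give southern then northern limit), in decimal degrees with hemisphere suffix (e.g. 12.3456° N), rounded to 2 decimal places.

51.00° N, 52.00° N

Field O=14, O=14: +14·20° lon, +14·10° lat → SW at lon 100°, lat 50°.
Square 2, 1: +2·2° lon, +1·1° lat → SW at lon 104°, lat 51°.
Cell spans 2° lon × 1° lat.
south 51.00° N, north 52.00° N.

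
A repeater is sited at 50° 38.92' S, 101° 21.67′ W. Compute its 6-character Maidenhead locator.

DD99hi

Shift to the Maidenhead origin (180°W, 90°S): lon 78.6388, lat 39.3513.
Field: 78.6388/20 → 3 → D, 39.3513/10 → 3 → D; chars DD.
Square: 18.6388/2 → 9, 9.3513/1 → 9; chars 99.
Subsquare: 0.6388/0.0833333 → 7 → h, 0.3513/0.0416667 → 8 → i; chars hi.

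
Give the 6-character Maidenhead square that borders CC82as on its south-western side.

Longitude subsquare a = 0; −1 → -1, wraps to 23 = x, carry into square.
Longitude square 8; −1 → 7.
Latitude subsquare s = 18; −1 → 17 = r.

CC72xr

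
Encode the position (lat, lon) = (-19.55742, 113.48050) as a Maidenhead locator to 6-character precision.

Shift to the Maidenhead origin (180°W, 90°S): lon 293.4805, lat 70.4426.
Field (20°×10°, letters A–R): 293.4805/20 → 14 → O, 70.4426/10 → 7 → H; chars OH.
Square (2°×1°, digits 0–9): 13.4805/2 → 6, 0.4426/1 → 0; chars 60.
Subsquare (5′×2.5′, letters a–x): 1.4805/0.0833333 → 17 → r, 0.4426/0.0416667 → 10 → k; chars rk.

OH60rk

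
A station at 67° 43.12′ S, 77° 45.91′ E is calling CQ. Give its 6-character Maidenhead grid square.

MC82vg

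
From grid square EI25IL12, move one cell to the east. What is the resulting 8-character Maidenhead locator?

EI25il22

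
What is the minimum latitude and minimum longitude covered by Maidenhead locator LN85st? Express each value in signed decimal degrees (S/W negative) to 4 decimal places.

Field L=11, N=13: +11·20° lon, +13·10° lat → SW at lon 40°, lat 40°.
Square 8, 5: +8·2° lon, +5·1° lat → SW at lon 56°, lat 45°.
Subsquare s=18, t=19: +18·0.0833333° lon, +19·0.0416667° lat → SW at lon 57.5°, lat 45.7917°.
latitude 45.7917, longitude 57.5000.

45.7917, 57.5000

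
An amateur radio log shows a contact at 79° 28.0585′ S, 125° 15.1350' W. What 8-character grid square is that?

Shift to the Maidenhead origin (180°W, 90°S): lon 54.74775, lat 10.53236.
Field: lon ⌊54.74775/20⌋ = 2 → C; lat ⌊10.53236/10⌋ = 1 → B.
Square: lon ⌊14.74775/2⌋ = 7; lat ⌊0.53236/1⌋ = 0.
Subsquare: lon ⌊0.74775/0.0833333⌋ = 8 → i; lat ⌊0.53236/0.0416667⌋ = 12 → m.
Extended square: lon ⌊0.08108/0.00833333⌋ = 9; lat ⌊0.03236/0.00416667⌋ = 7.

CB70im97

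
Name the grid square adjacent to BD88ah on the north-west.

BD78xi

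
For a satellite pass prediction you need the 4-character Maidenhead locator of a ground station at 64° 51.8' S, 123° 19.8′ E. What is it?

PC15

Shift to the Maidenhead origin (180°W, 90°S): lon 303.33, lat 25.14.
Field: 303.33/20 → 15 → P, 25.14/10 → 2 → C; chars PC.
Square: 3.33/2 → 1, 5.14/1 → 5; chars 15.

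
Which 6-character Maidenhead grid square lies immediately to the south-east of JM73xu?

Longitude subsquare x = 23; +1 → 24, wraps to 0 = a, carry into square.
Longitude square 7; +1 → 8.
Latitude subsquare u = 20; −1 → 19 = t.

JM83at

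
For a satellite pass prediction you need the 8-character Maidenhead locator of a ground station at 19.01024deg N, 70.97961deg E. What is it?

Shift to the Maidenhead origin (180°W, 90°S): lon 250.97961, lat 109.01024.
Field (20°×10°, letters A–R): lon ⌊250.97961/20⌋ = 12 → M; lat ⌊109.01024/10⌋ = 10 → K.
Square (2°×1°, digits 0–9): lon ⌊10.97961/2⌋ = 5; lat ⌊9.01024/1⌋ = 9.
Subsquare (5′×2.5′, letters a–x): lon ⌊0.97961/0.0833333⌋ = 11 → l; lat ⌊0.01024/0.0416667⌋ = 0 → a.
Extended square (30″×15″, digits 0–9): lon ⌊0.06294/0.00833333⌋ = 7; lat ⌊0.01024/0.00416667⌋ = 2.

MK59la72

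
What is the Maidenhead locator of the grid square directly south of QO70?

QN79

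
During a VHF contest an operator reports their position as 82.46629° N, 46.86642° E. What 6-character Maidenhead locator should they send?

LR32kl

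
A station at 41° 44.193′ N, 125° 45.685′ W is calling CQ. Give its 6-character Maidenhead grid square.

CN71cr

Offset from 180°W / 90°S: lon 54.2386°, lat 131.7365°.
Field: lon ⌊54.2386/20⌋ = 2 → C; lat ⌊131.7365/10⌋ = 13 → N.
Square: lon ⌊14.2386/2⌋ = 7; lat ⌊1.7365/1⌋ = 1.
Subsquare: lon ⌊0.2386/0.0833333⌋ = 2 → c; lat ⌊0.7365/0.0416667⌋ = 17 → r.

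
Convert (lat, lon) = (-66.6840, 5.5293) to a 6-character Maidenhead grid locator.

JC23sh

Offset from 180°W / 90°S: lon 185.5293°, lat 23.3160°.
Field (20°×10°, letters A–R): lon ⌊185.5293/20⌋ = 9 → J; lat ⌊23.3160/10⌋ = 2 → C.
Square (2°×1°, digits 0–9): lon ⌊5.5293/2⌋ = 2; lat ⌊3.3160/1⌋ = 3.
Subsquare (5′×2.5′, letters a–x): lon ⌊1.5293/0.0833333⌋ = 18 → s; lat ⌊0.3160/0.0416667⌋ = 7 → h.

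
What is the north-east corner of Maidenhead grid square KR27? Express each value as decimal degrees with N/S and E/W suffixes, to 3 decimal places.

88.000° N, 26.000° E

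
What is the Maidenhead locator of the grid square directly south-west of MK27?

Longitude square 2; −1 → 1.
Latitude square 7; −1 → 6.

MK16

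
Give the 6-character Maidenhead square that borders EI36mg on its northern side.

Latitude subsquare g = 6; +1 → 7 = h.
The longitude characters are unchanged.

EI36mh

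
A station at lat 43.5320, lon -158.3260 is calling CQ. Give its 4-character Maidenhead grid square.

BN03

Shift to the Maidenhead origin (180°W, 90°S): lon 21.67, lat 133.53.
Field: lon ⌊21.67/20⌋ = 1 → B; lat ⌊133.53/10⌋ = 13 → N.
Square: lon ⌊1.67/2⌋ = 0; lat ⌊3.53/1⌋ = 3.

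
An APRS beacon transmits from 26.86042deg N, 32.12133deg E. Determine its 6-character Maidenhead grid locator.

Shift to the Maidenhead origin (180°W, 90°S): lon 212.1213, lat 116.8604.
Field: 212.1213/20 → 10 → K, 116.8604/10 → 11 → L; chars KL.
Square: 12.1213/2 → 6, 6.8604/1 → 6; chars 66.
Subsquare: 0.1213/0.0833333 → 1 → b, 0.8604/0.0416667 → 20 → u; chars bu.

KL66bu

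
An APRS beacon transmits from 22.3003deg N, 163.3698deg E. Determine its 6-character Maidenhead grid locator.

RL12qh

Shift to the Maidenhead origin (180°W, 90°S): lon 343.3698, lat 112.3003.
Field: 343.3698/20 → 17 → R, 112.3003/10 → 11 → L; chars RL.
Square: 3.3698/2 → 1, 2.3003/1 → 2; chars 12.
Subsquare: 1.3698/0.0833333 → 16 → q, 0.3003/0.0416667 → 7 → h; chars qh.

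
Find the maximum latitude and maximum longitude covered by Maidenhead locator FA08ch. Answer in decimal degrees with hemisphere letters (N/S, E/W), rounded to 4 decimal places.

81.6667° S, 79.7500° W

Field F=5, A=0: +5·20° lon, +0·10° lat → SW at lon -80°, lat -90°.
Square 0, 8: +0·2° lon, +8·1° lat → SW at lon -80°, lat -82°.
Subsquare c=2, h=7: +2·0.0833333° lon, +7·0.0416667° lat → SW at lon -79.8333°, lat -81.7083°.
Cell spans 0.0833333° lon × 0.0416667° lat. NE corner is SW corner plus one full cell.
latitude 81.6667° S, longitude 79.7500° W.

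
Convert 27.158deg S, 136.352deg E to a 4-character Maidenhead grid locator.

Shift to the Maidenhead origin (180°W, 90°S): lon 316.35, lat 62.84.
Field (20°×10°, letters A–R): 316.35/20 → 15 → P, 62.84/10 → 6 → G; chars PG.
Square (2°×1°, digits 0–9): 16.35/2 → 8, 2.84/1 → 2; chars 82.

PG82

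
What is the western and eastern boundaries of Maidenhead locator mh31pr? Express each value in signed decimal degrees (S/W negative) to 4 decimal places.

Field M=12, H=7: +12·20° lon, +7·10° lat → SW at lon 60°, lat -20°.
Square 3, 1: +3·2° lon, +1·1° lat → SW at lon 66°, lat -19°.
Subsquare p=15, r=17: +15·0.0833333° lon, +17·0.0416667° lat → SW at lon 67.25°, lat -18.2917°.
Cell spans 0.0833333° lon × 0.0416667° lat.
west 67.2500, east 67.3333.

67.2500, 67.3333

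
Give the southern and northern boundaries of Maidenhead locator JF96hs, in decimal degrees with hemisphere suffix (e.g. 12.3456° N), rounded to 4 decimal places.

33.2500° S, 33.2083° S

Field J=9, F=5: +9·20° lon, +5·10° lat → SW at lon 0°, lat -40°.
Square 9, 6: +9·2° lon, +6·1° lat → SW at lon 18°, lat -34°.
Subsquare h=7, s=18: +7·0.0833333° lon, +18·0.0416667° lat → SW at lon 18.5833°, lat -33.25°.
Cell spans 0.0833333° lon × 0.0416667° lat.
south 33.2500° S, north 33.2083° S.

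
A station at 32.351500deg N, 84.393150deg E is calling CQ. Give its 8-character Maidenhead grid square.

Shift to the Maidenhead origin (180°W, 90°S): lon 264.39315, lat 122.35150.
Field: lon ⌊264.39315/20⌋ = 13 → N; lat ⌊122.35150/10⌋ = 12 → M.
Square: lon ⌊4.39315/2⌋ = 2; lat ⌊2.35150/1⌋ = 2.
Subsquare: lon ⌊0.39315/0.0833333⌋ = 4 → e; lat ⌊0.35150/0.0416667⌋ = 8 → i.
Extended square: lon ⌊0.05982/0.00833333⌋ = 7; lat ⌊0.01817/0.00416667⌋ = 4.

NM22ei74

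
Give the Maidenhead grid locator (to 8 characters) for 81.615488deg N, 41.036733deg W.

GR91lo57

Offset from 180°W / 90°S: lon 138.96327°, lat 171.61549°.
Field: 138.96327/20 → 6 → G, 171.61549/10 → 17 → R; chars GR.
Square: 18.96327/2 → 9, 1.61549/1 → 1; chars 91.
Subsquare: 0.96327/0.0833333 → 11 → l, 0.61549/0.0416667 → 14 → o; chars lo.
Extended square: 0.04660/0.00833333 → 5, 0.03215/0.00416667 → 7; chars 57.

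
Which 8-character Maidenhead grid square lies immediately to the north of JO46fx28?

JO46fx29

Latitude extended square 8; +1 → 9.
The longitude characters are unchanged.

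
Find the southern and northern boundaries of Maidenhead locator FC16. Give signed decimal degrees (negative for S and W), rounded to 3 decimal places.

Field F=5, C=2: +5·20° lon, +2·10° lat → SW at lon -80°, lat -70°.
Square 1, 6: +1·2° lon, +6·1° lat → SW at lon -78°, lat -64°.
Cell spans 2° lon × 1° lat.
south -64.000, north -63.000.

-64.000, -63.000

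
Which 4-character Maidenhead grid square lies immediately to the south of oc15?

OC14

Latitude square 5; −1 → 4.
The longitude characters are unchanged.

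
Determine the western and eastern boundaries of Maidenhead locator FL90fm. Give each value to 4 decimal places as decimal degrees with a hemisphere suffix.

61.5833° W, 61.5000° W

Field F=5, L=11: +5·20° lon, +11·10° lat → SW at lon -80°, lat 20°.
Square 9, 0: +9·2° lon, +0·1° lat → SW at lon -62°, lat 20°.
Subsquare f=5, m=12: +5·0.0833333° lon, +12·0.0416667° lat → SW at lon -61.5833°, lat 20.5°.
Cell spans 0.0833333° lon × 0.0416667° lat.
west 61.5833° W, east 61.5000° W.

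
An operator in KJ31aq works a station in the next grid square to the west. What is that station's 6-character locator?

KJ21xq

Longitude subsquare a = 0; −1 → -1, wraps to 23 = x, carry into square.
Longitude square 3; −1 → 2.
The latitude characters are unchanged.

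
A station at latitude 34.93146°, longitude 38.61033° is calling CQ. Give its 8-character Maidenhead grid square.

Offset from 180°W / 90°S: lon 218.61033°, lat 124.93146°.
Field: lon ⌊218.61033/20⌋ = 10 → K; lat ⌊124.93146/10⌋ = 12 → M.
Square: lon ⌊18.61033/2⌋ = 9; lat ⌊4.93146/1⌋ = 4.
Subsquare: lon ⌊0.61033/0.0833333⌋ = 7 → h; lat ⌊0.93146/0.0416667⌋ = 22 → w.
Extended square: lon ⌊0.02700/0.00833333⌋ = 3; lat ⌊0.01479/0.00416667⌋ = 3.

KM94hw33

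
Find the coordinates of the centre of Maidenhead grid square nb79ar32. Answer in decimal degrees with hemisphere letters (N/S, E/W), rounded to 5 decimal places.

Field N=13, B=1: +13·20° lon, +1·10° lat → SW at lon 80°, lat -80°.
Square 7, 9: +7·2° lon, +9·1° lat → SW at lon 94°, lat -71°.
Subsquare a=0, r=17: +0·0.0833333° lon, +17·0.0416667° lat → SW at lon 94°, lat -70.2917°.
Extended square 3, 2: +3·0.00833333° lon, +2·0.00416667° lat → SW at lon 94.025°, lat -70.2833°.
Cell spans 0.00833333° lon × 0.00416667° lat. Centre is SW corner plus half of each.
latitude 70.28125° S, longitude 94.02917° E.

70.28125° S, 94.02917° E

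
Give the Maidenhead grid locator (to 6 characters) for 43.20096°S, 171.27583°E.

Add 180° to longitude and 90° to latitude: 351.2758, 46.7990.
Field: lon ⌊351.2758/20⌋ = 17 → R; lat ⌊46.7990/10⌋ = 4 → E.
Square: lon ⌊11.2758/2⌋ = 5; lat ⌊6.7990/1⌋ = 6.
Subsquare: lon ⌊1.2758/0.0833333⌋ = 15 → p; lat ⌊0.7990/0.0416667⌋ = 19 → t.

RE56pt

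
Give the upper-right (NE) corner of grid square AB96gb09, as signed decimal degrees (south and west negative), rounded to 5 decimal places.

-73.91667, -161.49167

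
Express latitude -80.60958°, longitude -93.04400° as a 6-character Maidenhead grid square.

Offset from 180°W / 90°S: lon 86.9560°, lat 9.3904°.
Field (20°×10°, letters A–R): lon ⌊86.9560/20⌋ = 4 → E; lat ⌊9.3904/10⌋ = 0 → A.
Square (2°×1°, digits 0–9): lon ⌊6.9560/2⌋ = 3; lat ⌊9.3904/1⌋ = 9.
Subsquare (5′×2.5′, letters a–x): lon ⌊0.9560/0.0833333⌋ = 11 → l; lat ⌊0.3904/0.0416667⌋ = 9 → j.

EA39lj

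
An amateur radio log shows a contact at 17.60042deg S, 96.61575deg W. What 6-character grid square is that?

EH12qj

Add 180° to longitude and 90° to latitude: 83.3842, 72.3996.
Field (20°×10°, letters A–R): lon ⌊83.3842/20⌋ = 4 → E; lat ⌊72.3996/10⌋ = 7 → H.
Square (2°×1°, digits 0–9): lon ⌊3.3842/2⌋ = 1; lat ⌊2.3996/1⌋ = 2.
Subsquare (5′×2.5′, letters a–x): lon ⌊1.3842/0.0833333⌋ = 16 → q; lat ⌊0.3996/0.0416667⌋ = 9 → j.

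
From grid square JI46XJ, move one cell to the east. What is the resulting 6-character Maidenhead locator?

Longitude subsquare x = 23; +1 → 24, wraps to 0 = a, carry into square.
Longitude square 4; +1 → 5.
The latitude characters are unchanged.

JI56aj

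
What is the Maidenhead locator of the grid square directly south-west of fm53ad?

FM43xc

Longitude subsquare a = 0; −1 → -1, wraps to 23 = x, carry into square.
Longitude square 5; −1 → 4.
Latitude subsquare d = 3; −1 → 2 = c.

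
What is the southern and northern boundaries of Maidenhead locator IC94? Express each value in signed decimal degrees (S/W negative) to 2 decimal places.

-66.00, -65.00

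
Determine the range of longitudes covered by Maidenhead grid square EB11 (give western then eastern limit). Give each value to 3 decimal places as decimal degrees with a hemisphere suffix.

Field E=4, B=1: +4·20° lon, +1·10° lat → SW at lon -100°, lat -80°.
Square 1, 1: +1·2° lon, +1·1° lat → SW at lon -98°, lat -79°.
Cell spans 2° lon × 1° lat.
west 98.000° W, east 96.000° W.

98.000° W, 96.000° W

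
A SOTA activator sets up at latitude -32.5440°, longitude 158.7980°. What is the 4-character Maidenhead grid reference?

QF97

Shift to the Maidenhead origin (180°W, 90°S): lon 338.80, lat 57.46.
Field (20°×10°, letters A–R): 338.80/20 → 16 → Q, 57.46/10 → 5 → F; chars QF.
Square (2°×1°, digits 0–9): 18.80/2 → 9, 7.46/1 → 7; chars 97.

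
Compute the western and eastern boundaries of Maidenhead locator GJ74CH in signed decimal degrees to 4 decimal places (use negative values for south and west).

-45.8333, -45.7500

Field G=6, J=9: +6·20° lon, +9·10° lat → SW at lon -60°, lat 0°.
Square 7, 4: +7·2° lon, +4·1° lat → SW at lon -46°, lat 4°.
Subsquare c=2, h=7: +2·0.0833333° lon, +7·0.0416667° lat → SW at lon -45.8333°, lat 4.29167°.
Cell spans 0.0833333° lon × 0.0416667° lat.
west -45.8333, east -45.7500.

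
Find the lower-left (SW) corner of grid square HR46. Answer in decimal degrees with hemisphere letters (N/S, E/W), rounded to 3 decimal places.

Field H=7, R=17: +7·20° lon, +17·10° lat → SW at lon -40°, lat 80°.
Square 4, 6: +4·2° lon, +6·1° lat → SW at lon -32°, lat 86°.
latitude 86.000° N, longitude 32.000° W.

86.000° N, 32.000° W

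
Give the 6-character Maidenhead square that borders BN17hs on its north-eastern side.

BN17it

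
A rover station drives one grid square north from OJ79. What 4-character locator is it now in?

OK70

Latitude square 9; +1 → 10, wraps to 0, carry into field.
Latitude field J = 9; +1 → 10 = K.
The longitude characters are unchanged.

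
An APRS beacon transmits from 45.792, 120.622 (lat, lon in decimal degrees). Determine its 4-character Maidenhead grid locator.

Offset from 180°W / 90°S: lon 300.62°, lat 135.79°.
Field: lon ⌊300.62/20⌋ = 15 → P; lat ⌊135.79/10⌋ = 13 → N.
Square: lon ⌊0.62/2⌋ = 0; lat ⌊5.79/1⌋ = 5.

PN05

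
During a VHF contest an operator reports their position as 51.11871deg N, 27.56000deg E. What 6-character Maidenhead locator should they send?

KO31sc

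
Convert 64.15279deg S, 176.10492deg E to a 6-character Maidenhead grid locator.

Offset from 180°W / 90°S: lon 356.1049°, lat 25.8472°.
Field: lon ⌊356.1049/20⌋ = 17 → R; lat ⌊25.8472/10⌋ = 2 → C.
Square: lon ⌊16.1049/2⌋ = 8; lat ⌊5.8472/1⌋ = 5.
Subsquare: lon ⌊0.1049/0.0833333⌋ = 1 → b; lat ⌊0.8472/0.0416667⌋ = 20 → u.

RC85bu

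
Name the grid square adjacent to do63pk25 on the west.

Longitude extended square 2; −1 → 1.
The latitude characters are unchanged.

DO63pk15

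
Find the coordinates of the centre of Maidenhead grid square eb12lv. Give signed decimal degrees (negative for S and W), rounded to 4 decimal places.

Field E=4, B=1: +4·20° lon, +1·10° lat → SW at lon -100°, lat -80°.
Square 1, 2: +1·2° lon, +2·1° lat → SW at lon -98°, lat -78°.
Subsquare l=11, v=21: +11·0.0833333° lon, +21·0.0416667° lat → SW at lon -97.0833°, lat -77.125°.
Cell spans 0.0833333° lon × 0.0416667° lat. Centre is SW corner plus half of each.
latitude -77.1042, longitude -97.0417.

-77.1042, -97.0417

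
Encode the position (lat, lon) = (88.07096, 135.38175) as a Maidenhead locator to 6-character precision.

Add 180° to longitude and 90° to latitude: 315.3818, 178.0710.
Field (20°×10°, letters A–R): 315.3818/20 → 15 → P, 178.0710/10 → 17 → R; chars PR.
Square (2°×1°, digits 0–9): 15.3818/2 → 7, 8.0710/1 → 8; chars 78.
Subsquare (5′×2.5′, letters a–x): 1.3818/0.0833333 → 16 → q, 0.0710/0.0416667 → 1 → b; chars qb.

PR78qb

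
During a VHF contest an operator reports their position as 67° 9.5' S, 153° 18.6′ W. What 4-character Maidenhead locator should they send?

Add 180° to longitude and 90° to latitude: 26.69, 22.84.
Field: lon ⌊26.69/20⌋ = 1 → B; lat ⌊22.84/10⌋ = 2 → C.
Square: lon ⌊6.69/2⌋ = 3; lat ⌊2.84/1⌋ = 2.

BC32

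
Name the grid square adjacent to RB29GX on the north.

RC20ga

Latitude subsquare x = 23; +1 → 24, wraps to 0 = a, carry into square.
Latitude square 9; +1 → 10, wraps to 0, carry into field.
Latitude field B = 1; +1 → 2 = C.
The longitude characters are unchanged.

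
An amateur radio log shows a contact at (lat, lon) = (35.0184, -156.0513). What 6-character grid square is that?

Shift to the Maidenhead origin (180°W, 90°S): lon 23.9487, lat 125.0184.
Field (20°×10°, letters A–R): 23.9487/20 → 1 → B, 125.0184/10 → 12 → M; chars BM.
Square (2°×1°, digits 0–9): 3.9487/2 → 1, 5.0184/1 → 5; chars 15.
Subsquare (5′×2.5′, letters a–x): 1.9487/0.0833333 → 23 → x, 0.0184/0.0416667 → 0 → a; chars xa.

BM15xa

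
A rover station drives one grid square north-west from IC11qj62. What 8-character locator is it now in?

IC11qj53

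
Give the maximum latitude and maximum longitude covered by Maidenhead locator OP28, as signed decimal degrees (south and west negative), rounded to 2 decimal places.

69.00, 106.00

Field O=14, P=15: +14·20° lon, +15·10° lat → SW at lon 100°, lat 60°.
Square 2, 8: +2·2° lon, +8·1° lat → SW at lon 104°, lat 68°.
Cell spans 2° lon × 1° lat. NE corner is SW corner plus one full cell.
latitude 69.00, longitude 106.00.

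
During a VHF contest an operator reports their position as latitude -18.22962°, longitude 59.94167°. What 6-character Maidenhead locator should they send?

LH91xs

Add 180° to longitude and 90° to latitude: 239.9417, 71.7704.
Field: 239.9417/20 → 11 → L, 71.7704/10 → 7 → H; chars LH.
Square: 19.9417/2 → 9, 1.7704/1 → 1; chars 91.
Subsquare: 1.9417/0.0833333 → 23 → x, 0.7704/0.0416667 → 18 → s; chars xs.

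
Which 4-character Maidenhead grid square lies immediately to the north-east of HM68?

HM79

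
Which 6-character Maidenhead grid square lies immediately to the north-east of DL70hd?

DL70ie

Longitude subsquare h = 7; +1 → 8 = i.
Latitude subsquare d = 3; +1 → 4 = e.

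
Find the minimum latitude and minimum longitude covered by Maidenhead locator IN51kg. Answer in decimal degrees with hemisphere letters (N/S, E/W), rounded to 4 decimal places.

Field I=8, N=13: +8·20° lon, +13·10° lat → SW at lon -20°, lat 40°.
Square 5, 1: +5·2° lon, +1·1° lat → SW at lon -10°, lat 41°.
Subsquare k=10, g=6: +10·0.0833333° lon, +6·0.0416667° lat → SW at lon -9.16667°, lat 41.25°.
latitude 41.2500° N, longitude 9.1667° W.

41.2500° N, 9.1667° W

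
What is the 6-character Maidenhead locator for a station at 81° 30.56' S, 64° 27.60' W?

Shift to the Maidenhead origin (180°W, 90°S): lon 115.5400, lat 8.4907.
Field: lon ⌊115.5400/20⌋ = 5 → F; lat ⌊8.4907/10⌋ = 0 → A.
Square: lon ⌊15.5400/2⌋ = 7; lat ⌊8.4907/1⌋ = 8.
Subsquare: lon ⌊1.5400/0.0833333⌋ = 18 → s; lat ⌊0.4907/0.0416667⌋ = 11 → l.

FA78sl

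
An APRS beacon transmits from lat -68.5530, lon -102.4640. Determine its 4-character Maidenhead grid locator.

Add 180° to longitude and 90° to latitude: 77.54, 21.45.
Field: lon ⌊77.54/20⌋ = 3 → D; lat ⌊21.45/10⌋ = 2 → C.
Square: lon ⌊17.54/2⌋ = 8; lat ⌊1.45/1⌋ = 1.

DC81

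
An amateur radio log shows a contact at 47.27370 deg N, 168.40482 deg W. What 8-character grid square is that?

AN57tg15

Shift to the Maidenhead origin (180°W, 90°S): lon 11.59518, lat 137.27370.
Field: 11.59518/20 → 0 → A, 137.27370/10 → 13 → N; chars AN.
Square: 11.59518/2 → 5, 7.27370/1 → 7; chars 57.
Subsquare: 1.59518/0.0833333 → 19 → t, 0.27370/0.0416667 → 6 → g; chars tg.
Extended square: 0.01185/0.00833333 → 1, 0.02370/0.00416667 → 5; chars 15.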